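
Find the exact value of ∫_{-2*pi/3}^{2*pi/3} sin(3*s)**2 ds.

Use the identity sin^2(3*s) = (1 - cos(6*s))/2.
An antiderivative is F(s) = s/2 - sin(6*s)/12.
Then F(2*pi/3) - F(-2*pi/3) = (pi/3) - (-pi/3) = 2*pi/3.

2*pi/3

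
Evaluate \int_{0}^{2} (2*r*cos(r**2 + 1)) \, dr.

sin(5) - sin(1)

Let u = r**2 + 1, so du = 2*r dr. When r = 0, u = 1; when r = 2, u = 5.
The integral becomes ∫ cos(u) du from 1 to 5, with antiderivative sin(u).
Back in r: F(r) = sin(r**2 + 1).
Then F(2) - F(0) = (sin(5)) - (sin(1)) = sin(5) - sin(1).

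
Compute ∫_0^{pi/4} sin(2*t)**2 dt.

Use the identity sin^2(2*t) = (1 - cos(4*t))/2.
An antiderivative is F(t) = t/2 - sin(4*t)/8.
Then F(pi/4) - F(0) = (pi/8) - (0) = pi/8.

pi/8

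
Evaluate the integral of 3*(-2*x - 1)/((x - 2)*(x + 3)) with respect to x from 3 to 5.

-log(64)

Factor the denominator: x**2 + x - 6 = (x + 3)(x - 2).
Partial fractions: 3*(-2*x - 1)/((x - 2)*(x + 3)) = -3/(x + 3) - 3/(x - 2).
An antiderivative is F(x) = -3*log(x - 2) - 3*log(x + 3).
Then F(5) - F(3) = (-9*log(2) - 3*log(3)) - (-3*log(3) - 3*log(2)) = -log(64).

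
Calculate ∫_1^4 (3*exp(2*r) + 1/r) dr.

-3*exp(2)/2 + log(4) + 3*exp(8)/2

An antiderivative is F(r) = 3*exp(2*r)/2 + log(r).
Then F(4) - F(1) = (log(4) + 3*exp(8)/2) - (3*exp(2)/2) = -3*exp(2)/2 + log(4) + 3*exp(8)/2.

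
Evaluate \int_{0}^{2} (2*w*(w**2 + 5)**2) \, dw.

Let u = w**2 + 5, so du = 2*w dw. When w = 0, u = 5; when w = 2, u = 9.
The integral becomes ∫ u**2 du from 5 to 9, with antiderivative u**3/3.
Back in w: F(w) = (w**2 + 5)**3/3.
Then F(2) - F(0) = (243) - (125/3) = 604/3.

604/3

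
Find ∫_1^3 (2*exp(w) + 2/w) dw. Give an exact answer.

-2*exp(1) + 2*log(3) + 2*exp(3)

An antiderivative is F(w) = 2*exp(w) + 2*log(w).
Then F(3) - F(1) = (2*log(3) + 2*exp(3)) - (2*exp(1)) = -2*exp(1) + 2*log(3) + 2*exp(3).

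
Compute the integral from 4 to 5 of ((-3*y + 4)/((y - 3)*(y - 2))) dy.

Factor the denominator: y**2 - 5*y + 6 = (y - 2)(y - 3).
Partial fractions: (-3*y + 4)/((y - 3)*(y - 2)) = 2/(y - 2) - 5/(y - 3).
An antiderivative is F(y) = -5*log(y - 3) + 2*log(y - 2).
Then F(5) - F(4) = (log(9/32)) - (log(4)) = -7*log(2) + 2*log(3).

-7*log(2) + 2*log(3)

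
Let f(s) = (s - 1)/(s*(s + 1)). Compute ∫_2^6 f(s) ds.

Factor the denominator: s**2 + s = (s + 1)s.
Partial fractions: (s - 1)/(s*(s + 1)) = 2/(s + 1) - 1/s.
An antiderivative is F(s) = -log(s) + 2*log(s + 1).
Then F(6) - F(2) = (log(49/6)) - (log(9/2)) = log(49/27).

log(49/27)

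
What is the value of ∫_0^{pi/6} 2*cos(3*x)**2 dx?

Use the identity cos^2(3*x) = (1 + cos(6*x))/2.
An antiderivative is F(x) = x + sin(6*x)/6.
Then F(pi/6) - F(0) = (pi/6) - (0) = pi/6.

pi/6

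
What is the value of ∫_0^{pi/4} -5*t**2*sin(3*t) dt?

-5*sqrt(2)*pi**2/96 - 5*sqrt(2)*pi/36 + 5*sqrt(2)/27 + 10/27

Integrate by parts twice (u = t^2, dv = -5*sin(3*t) dt).
An antiderivative is F(t) = 5*t**2*cos(3*t)/3 - 10*t*sin(3*t)/9 - 10*cos(3*t)/27.
Then F(pi/4) - F(0) = (5*sqrt(2)*(-9*pi**2 - 24*pi + 32)/864) - (-10/27) = -5*sqrt(2)*pi**2/96 - 5*sqrt(2)*pi/36 + 5*sqrt(2)/27 + 10/27.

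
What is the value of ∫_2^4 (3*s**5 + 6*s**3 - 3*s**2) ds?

2320

By the power rule, an antiderivative is F(s) = s**6/2 + 3*s**4/2 - s**3.
Then F(4) - F(2) = (2368) - (48) = 2320.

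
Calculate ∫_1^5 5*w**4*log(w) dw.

-3124/5 + 3125*log(5)

Integrate by parts once (u = ln w, dv = 5*w**4 dw).
An antiderivative is F(w) = w**5*(5*log(w) - 1)/5.
Then F(5) - F(1) = (-625 + 3125*log(5)) - (-1/5) = -3124/5 + 3125*log(5).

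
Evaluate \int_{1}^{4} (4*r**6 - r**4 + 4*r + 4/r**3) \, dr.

2572917/280

By the power rule, an antiderivative is F(r) = 4*r**7/7 - r**5/5 + 2*r**2 - 2/r**2.
Then F(4) - F(1) = (2573021/280) - (13/35) = 2572917/280.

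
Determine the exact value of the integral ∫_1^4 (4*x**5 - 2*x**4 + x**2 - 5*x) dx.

By the power rule, an antiderivative is F(x) = 2*x**6/3 - 2*x**5/5 + x**3/3 - 5*x**2/2.
Then F(4) - F(1) = (11512/5) - (-19/10) = 23043/10.

23043/10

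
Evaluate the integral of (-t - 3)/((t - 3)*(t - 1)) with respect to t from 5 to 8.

-3*log(5) - log(2) + 2*log(7)

Factor the denominator: t**2 - 4*t + 3 = (t - 1)(t - 3).
Partial fractions: (-t - 3)/((t - 3)*(t - 1)) = 2/(t - 1) - 3/(t - 3).
An antiderivative is F(t) = -3*log(t - 3) + 2*log(t - 1).
Then F(8) - F(5) = (-3*log(5) + 2*log(7)) - (log(2)) = -3*log(5) - log(2) + 2*log(7).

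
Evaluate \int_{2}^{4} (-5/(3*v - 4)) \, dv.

-10*log(2)/3

An antiderivative is F(v) = -5*log(3*v - 4)/3.
Then F(4) - F(2) = (-log(32)) - (-5*log(2)/3) = -10*log(2)/3.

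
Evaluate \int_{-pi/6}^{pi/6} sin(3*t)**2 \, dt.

Use the identity sin^2(3*t) = (1 - cos(6*t))/2.
An antiderivative is F(t) = t/2 - sin(6*t)/12.
Then F(pi/6) - F(-pi/6) = (pi/12) - (-pi/12) = pi/6.

pi/6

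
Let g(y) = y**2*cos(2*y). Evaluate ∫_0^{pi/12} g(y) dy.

Integrate by parts twice (u = y^2, dv = cos(2*y) dy).
An antiderivative is F(y) = y**2*sin(2*y)/2 + y*cos(2*y)/2 - sin(2*y)/4.
Then F(pi/12) - F(0) = (-1/8 + pi**2/576 + sqrt(3)*pi/48) - (0) = -1/8 + pi**2/576 + sqrt(3)*pi/48.

-1/8 + pi**2/576 + sqrt(3)*pi/48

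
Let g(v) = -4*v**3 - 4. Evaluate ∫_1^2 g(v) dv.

-19

By the power rule, an antiderivative is F(v) = -v**4 - 4*v.
Then F(2) - F(1) = (-24) - (-5) = -19.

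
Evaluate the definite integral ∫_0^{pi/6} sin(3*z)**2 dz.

pi/12

Use the identity sin^2(3*z) = (1 - cos(6*z))/2.
An antiderivative is F(z) = z/2 - sin(6*z)/12.
Then F(pi/6) - F(0) = (pi/12) - (0) = pi/12.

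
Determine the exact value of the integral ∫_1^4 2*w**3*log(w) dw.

-255/8 + 256*log(2)

Integrate by parts once (u = ln w, dv = 2*w**3 dw).
An antiderivative is F(w) = w**4*(4*log(w) - 1)/8.
Then F(4) - F(1) = (-32 + 256*log(2)) - (-1/8) = -255/8 + 256*log(2).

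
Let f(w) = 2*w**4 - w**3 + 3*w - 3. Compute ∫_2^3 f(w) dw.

1453/20

By the power rule, an antiderivative is F(w) = 2*w**5/5 - w**4/4 + 3*w**2/2 - 3*w.
Then F(3) - F(2) = (1629/20) - (44/5) = 1453/20.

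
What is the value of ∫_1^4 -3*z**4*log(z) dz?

Integrate by parts once (u = ln z, dv = -3*z**4 dz).
An antiderivative is F(z) = -3*z**5*(5*log(z) - 1)/25.
Then F(4) - F(1) = (3072/25 - 6144*log(2)/5) - (3/25) = 3069/25 - 6144*log(2)/5.

3069/25 - 6144*log(2)/5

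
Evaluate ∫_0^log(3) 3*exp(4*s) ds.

Let u = exp(s), so du = exp(s) ds. When s = 0, u = 1; when s = log(3), u = 3.
The integral becomes 3·∫ u**3 du from 1 to 3, with antiderivative 3*u**4/4.
Back in s: F(s) = 3*exp(4*s)/4.
Then F(log(3)) - F(0) = (243/4) - (3/4) = 60.

60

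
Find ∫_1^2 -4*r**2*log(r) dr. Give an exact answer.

Integrate by parts once (u = ln r, dv = -4*r**2 dr).
An antiderivative is F(r) = -4*r**3*(3*log(r) - 1)/9.
Then F(2) - F(1) = (32/9 - 32*log(2)/3) - (4/9) = 28/9 - 32*log(2)/3.

28/9 - 32*log(2)/3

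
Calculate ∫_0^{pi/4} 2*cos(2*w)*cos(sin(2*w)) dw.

Let u = sin(2*w), so du = 2*cos(2*w) dw. When w = 0, u = 0; when w = pi/4, u = 1.
The integral becomes ∫ cos(u) du from 0 to 1, with antiderivative sin(u).
Back in w: F(w) = sin(sin(2*w)).
Then F(pi/4) - F(0) = (sin(1)) - (0) = sin(1).

sin(1)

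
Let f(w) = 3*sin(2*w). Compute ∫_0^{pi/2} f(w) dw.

3

An antiderivative is F(w) = -3*cos(2*w)/2.
Then F(pi/2) - F(0) = (3/2) - (-3/2) = 3.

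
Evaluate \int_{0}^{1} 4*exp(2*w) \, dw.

-2 + 2*exp(2)

An antiderivative is F(w) = 2*exp(2*w).
Then F(1) - F(0) = (2*exp(2)) - (2) = -2 + 2*exp(2).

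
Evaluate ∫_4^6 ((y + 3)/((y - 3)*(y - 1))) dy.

-2*log(5) + 5*log(3)

Factor the denominator: y**2 - 4*y + 3 = (y - 1)(y - 3).
Partial fractions: (y + 3)/((y - 3)*(y - 1)) = -2/(y - 1) + 3/(y - 3).
An antiderivative is F(y) = 3*log(y - 3) - 2*log(y - 1).
Then F(6) - F(4) = (log(27/25)) - (-log(9)) = -2*log(5) + 5*log(3).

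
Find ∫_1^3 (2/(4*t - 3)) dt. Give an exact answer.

An antiderivative is F(t) = log(4*t - 3)/2.
Then F(3) - F(1) = (log(3)) - (0) = log(3).

log(3)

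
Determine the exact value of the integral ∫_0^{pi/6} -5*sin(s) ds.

-5 + 5*sqrt(3)/2

An antiderivative is F(s) = 5*cos(s).
Then F(pi/6) - F(0) = (5*sqrt(3)/2) - (5) = -5 + 5*sqrt(3)/2.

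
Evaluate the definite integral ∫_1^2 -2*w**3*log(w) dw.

Integrate by parts once (u = ln w, dv = -2*w**3 dw).
An antiderivative is F(w) = -w**4*(4*log(w) - 1)/8.
Then F(2) - F(1) = (2 - 8*log(2)) - (1/8) = 15/8 - 8*log(2).

15/8 - 8*log(2)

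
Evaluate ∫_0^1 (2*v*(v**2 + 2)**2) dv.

19/3

Let u = v**2 + 2, so du = 2*v dv. When v = 0, u = 2; when v = 1, u = 3.
The integral becomes ∫ u**2 du from 2 to 3, with antiderivative u**3/3.
Back in v: F(v) = (v**2 + 2)**3/3.
Then F(1) - F(0) = (9) - (8/3) = 19/3.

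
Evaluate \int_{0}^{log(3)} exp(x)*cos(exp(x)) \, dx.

-sin(1) + sin(3)

Let u = exp(x), so du = exp(x) dx. When x = 0, u = 1; when x = log(3), u = 3.
The integral becomes ∫ cos(u) du from 1 to 3, with antiderivative sin(u).
Back in x: F(x) = sin(exp(x)).
Then F(log(3)) - F(0) = (sin(3)) - (sin(1)) = -sin(1) + sin(3).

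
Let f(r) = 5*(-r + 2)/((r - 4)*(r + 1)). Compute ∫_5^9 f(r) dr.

-5*log(5) + 3*log(3)

Factor the denominator: r**2 - 3*r - 4 = (r + 1)(r - 4).
Partial fractions: 5*(-r + 2)/((r - 4)*(r + 1)) = -3/(r + 1) - 2/(r - 4).
An antiderivative is F(r) = -2*log(r - 4) - 3*log(r + 1).
Then F(9) - F(5) = (-5*log(5) - 3*log(2)) - (-3*log(3) - 3*log(2)) = -5*log(5) + 3*log(3).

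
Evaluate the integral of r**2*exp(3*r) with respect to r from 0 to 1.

-2/27 + 5*exp(3)/27

Integrate by parts twice (u = r^2, dv = exp(3*r) dr).
An antiderivative is F(r) = (9*r**2 - 6*r + 2)*exp(3*r)/27.
Then F(1) - F(0) = (5*exp(3)/27) - (2/27) = -2/27 + 5*exp(3)/27.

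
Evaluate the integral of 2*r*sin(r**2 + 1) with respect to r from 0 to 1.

Let u = r**2 + 1, so du = 2*r dr. When r = 0, u = 1; when r = 1, u = 2.
The integral becomes ∫ sin(u) du from 1 to 2, with antiderivative -cos(u).
Back in r: F(r) = -cos(r**2 + 1).
Then F(1) - F(0) = (-cos(2)) - (-cos(1)) = -cos(2) + cos(1).

-cos(2) + cos(1)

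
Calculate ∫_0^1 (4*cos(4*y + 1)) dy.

Let u = 4*y + 1, so du = 4 dy. When y = 0, u = 1; when y = 1, u = 5.
The integral becomes ∫ cos(u) du from 1 to 5, with antiderivative sin(u).
Back in y: F(y) = sin(4*y + 1).
Then F(1) - F(0) = (sin(5)) - (sin(1)) = sin(5) - sin(1).

sin(5) - sin(1)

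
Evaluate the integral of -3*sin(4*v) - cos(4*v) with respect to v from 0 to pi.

0

An antiderivative is F(v) = -sin(4*v)/4 + 3*cos(4*v)/4.
Then F(pi) - F(0) = (3/4) - (3/4) = 0.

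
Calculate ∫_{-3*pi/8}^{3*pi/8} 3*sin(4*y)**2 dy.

9*pi/8

Use the identity sin^2(4*y) = (1 - cos(8*y))/2.
An antiderivative is F(y) = 3*y/2 - 3*sin(8*y)/16.
Then F(3*pi/8) - F(-3*pi/8) = (9*pi/16) - (-9*pi/16) = 9*pi/8.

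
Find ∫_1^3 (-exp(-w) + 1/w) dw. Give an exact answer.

An antiderivative is F(w) = log(w) + exp(-w).
Then F(3) - F(1) = (exp(-3) + log(3)) - (exp(-1)) = -exp(-1) + exp(-3) + log(3).

-exp(-1) + exp(-3) + log(3)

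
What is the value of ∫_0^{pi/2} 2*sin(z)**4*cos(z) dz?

Let u = sin(z), so du = cos(z) dz. When z = 0, u = 0; when z = pi/2, u = 1.
The integral becomes 2·∫ u**4 du from 0 to 1, with antiderivative 2*u**5/5.
Back in z: F(z) = 2*sin(z)**5/5.
Then F(pi/2) - F(0) = (2/5) - (0) = 2/5.

2/5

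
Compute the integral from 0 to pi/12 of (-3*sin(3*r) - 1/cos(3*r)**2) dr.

-4/3 + sqrt(2)/2

An antiderivative is F(r) = cos(3*r) - tan(3*r)/3.
Then F(pi/12) - F(0) = (-1/3 + sqrt(2)/2) - (1) = -4/3 + sqrt(2)/2.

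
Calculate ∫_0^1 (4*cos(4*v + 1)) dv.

sin(5) - sin(1)

Let u = 4*v + 1, so du = 4 dv. When v = 0, u = 1; when v = 1, u = 5.
The integral becomes ∫ cos(u) du from 1 to 5, with antiderivative sin(u).
Back in v: F(v) = sin(4*v + 1).
Then F(1) - F(0) = (sin(5)) - (sin(1)) = sin(5) - sin(1).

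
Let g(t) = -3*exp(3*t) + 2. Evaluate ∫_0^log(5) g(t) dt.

An antiderivative is F(t) = -exp(3*t) + 2*t.
Then F(log(5)) - F(0) = (-125 + log(25)) - (-1) = -124 + 2*log(5).

-124 + 2*log(5)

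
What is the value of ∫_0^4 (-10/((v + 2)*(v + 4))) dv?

Factor the denominator: v**2 + 6*v + 8 = (v + 4)(v + 2).
Partial fractions: -10/((v + 2)*(v + 4)) = 5/(v + 4) - 5/(v + 2).
An antiderivative is F(v) = -5*log(v + 2) + 5*log(v + 4).
Then F(4) - F(0) = (-5*log(3) + 10*log(2)) - (log(32)) = -5*log(3) + 5*log(2).

-5*log(3) + 5*log(2)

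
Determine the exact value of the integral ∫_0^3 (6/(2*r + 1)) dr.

3*log(7)

Let u = 2*r + 1, so du = 2 dr. When r = 0, u = 1; when r = 3, u = 7.
The integral becomes 3·∫ 1/u du from 1 to 7, with antiderivative 3*log(u).
Back in r: F(r) = 3*log(2*r + 1).
Then F(3) - F(0) = (3*log(7)) - (0) = 3*log(7).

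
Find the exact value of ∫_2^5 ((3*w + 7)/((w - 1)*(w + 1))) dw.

Factor the denominator: w**2 - 1 = (w + 1)(w - 1).
Partial fractions: (3*w + 7)/((w - 1)*(w + 1)) = -2/(w + 1) + 5/(w - 1).
An antiderivative is F(w) = 5*log(w - 1) - 2*log(w + 1).
Then F(5) - F(2) = (-2*log(3) + 8*log(2)) - (-log(9)) = 8*log(2).

8*log(2)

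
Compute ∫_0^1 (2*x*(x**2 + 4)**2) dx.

61/3

Let u = x**2 + 4, so du = 2*x dx. When x = 0, u = 4; when x = 1, u = 5.
The integral becomes ∫ u**2 du from 4 to 5, with antiderivative u**3/3.
Back in x: F(x) = (x**2 + 4)**3/3.
Then F(1) - F(0) = (125/3) - (64/3) = 61/3.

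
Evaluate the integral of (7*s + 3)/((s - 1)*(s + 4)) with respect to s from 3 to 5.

-5*log(7) + 2*log(2) + 10*log(3)

Factor the denominator: s**2 + 3*s - 4 = (s + 4)(s - 1).
Partial fractions: (7*s + 3)/((s - 1)*(s + 4)) = 5/(s + 4) + 2/(s - 1).
An antiderivative is F(s) = 2*log(s - 1) + 5*log(s + 4).
Then F(5) - F(3) = (4*log(2) + 10*log(3)) - (2*log(2) + 5*log(7)) = -5*log(7) + 2*log(2) + 10*log(3).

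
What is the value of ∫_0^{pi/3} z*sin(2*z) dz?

Integrate by parts once (u = z, dv = sin(2*z) dz).
An antiderivative is F(z) = -z*cos(2*z)/2 + sin(2*z)/4.
Then F(pi/3) - F(0) = (sqrt(3)/8 + pi/12) - (0) = sqrt(3)/8 + pi/12.

sqrt(3)/8 + pi/12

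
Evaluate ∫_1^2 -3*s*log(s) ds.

9/4 - log(64)

Integrate by parts once (u = ln s, dv = -3*s ds).
An antiderivative is F(s) = -3*s**2*(2*log(s) - 1)/4.
Then F(2) - F(1) = (3 - log(64)) - (3/4) = 9/4 - log(64).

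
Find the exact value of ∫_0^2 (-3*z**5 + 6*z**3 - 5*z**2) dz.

By the power rule, an antiderivative is F(z) = -z**6/2 + 3*z**4/2 - 5*z**3/3.
Then F(2) - F(0) = (-64/3) - (0) = -64/3.

-64/3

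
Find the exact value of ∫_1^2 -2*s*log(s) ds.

Integrate by parts once (u = ln s, dv = -2*s ds).
An antiderivative is F(s) = -s**2*(2*log(s) - 1)/2.
Then F(2) - F(1) = (2 - log(16)) - (1/2) = 3/2 - log(16).

3/2 - log(16)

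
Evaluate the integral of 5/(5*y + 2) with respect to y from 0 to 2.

log(6)

Let u = 5*y + 2, so du = 5 dy. When y = 0, u = 2; when y = 2, u = 12.
The integral becomes ∫ 1/u du from 2 to 12, with antiderivative log(u).
Back in y: F(y) = log(5*y + 2).
Then F(2) - F(0) = (log(12)) - (log(2)) = log(6).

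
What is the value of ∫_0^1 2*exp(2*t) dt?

-1 + exp(2)

An antiderivative is F(t) = exp(2*t).
Then F(1) - F(0) = (exp(2)) - (1) = -1 + exp(2).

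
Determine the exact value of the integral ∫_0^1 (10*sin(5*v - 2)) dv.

Let u = 5*v - 2, so du = 5 dv. When v = 0, u = -2; when v = 1, u = 3.
The integral becomes 2·∫ sin(u) du from -2 to 3, with antiderivative -2*cos(u).
Back in v: F(v) = -2*cos(5*v - 2).
Then F(1) - F(0) = (-2*cos(3)) - (-2*cos(2)) = 2*cos(2) - 2*cos(3).

2*cos(2) - 2*cos(3)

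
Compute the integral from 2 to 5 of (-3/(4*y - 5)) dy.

-3*log(5)/4

An antiderivative is F(y) = -3*log(4*y - 5)/4.
Then F(5) - F(2) = (-3*log(15)/4) - (-3*log(3)/4) = -3*log(5)/4.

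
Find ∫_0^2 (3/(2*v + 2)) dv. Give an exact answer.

3*log(3)/2

An antiderivative is F(v) = 3*log(2*v + 2)/2.
Then F(2) - F(0) = (3*log(6)/2) - (3*log(2)/2) = 3*log(3)/2.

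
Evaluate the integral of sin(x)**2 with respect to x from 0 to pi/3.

Use the identity sin^2(x) = (1 - cos(2*x))/2.
An antiderivative is F(x) = x/2 - sin(2*x)/4.
Then F(pi/3) - F(0) = (-sqrt(3)/8 + pi/6) - (0) = -sqrt(3)/8 + pi/6.

-sqrt(3)/8 + pi/6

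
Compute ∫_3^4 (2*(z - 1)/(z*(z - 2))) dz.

log(8/3)

Factor the denominator: z**2 - 2*z = z(z - 2).
Partial fractions: 2*(z - 1)/(z*(z - 2)) = 1/z + 1/(z - 2).
An antiderivative is F(z) = log(z) + log(z - 2).
Then F(4) - F(3) = (log(8)) - (log(3)) = log(8/3).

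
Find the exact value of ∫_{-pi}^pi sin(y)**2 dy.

Use the identity sin^2(y) = (1 - cos(2*y))/2.
An antiderivative is F(y) = y/2 - sin(2*y)/4.
Then F(pi) - F(-pi) = (pi/2) - (-pi/2) = pi.

pi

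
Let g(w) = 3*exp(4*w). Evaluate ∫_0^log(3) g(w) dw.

60

Let u = exp(w), so du = exp(w) dw. When w = 0, u = 1; when w = log(3), u = 3.
The integral becomes 3·∫ u**3 du from 1 to 3, with antiderivative 3*u**4/4.
Back in w: F(w) = 3*exp(4*w)/4.
Then F(log(3)) - F(0) = (243/4) - (3/4) = 60.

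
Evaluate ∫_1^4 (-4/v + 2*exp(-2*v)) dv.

-8*log(2) - exp(-8) + exp(-2)

An antiderivative is F(v) = -4*log(v) - exp(-2*v).
Then F(4) - F(1) = (-8*log(2) - exp(-8)) - (-exp(-2)) = -8*log(2) - exp(-8) + exp(-2).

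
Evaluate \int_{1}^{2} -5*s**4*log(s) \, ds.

31/5 - 32*log(2)

Integrate by parts once (u = ln s, dv = -5*s**4 ds).
An antiderivative is F(s) = -s**5*(5*log(s) - 1)/5.
Then F(2) - F(1) = (32/5 - 32*log(2)) - (1/5) = 31/5 - 32*log(2).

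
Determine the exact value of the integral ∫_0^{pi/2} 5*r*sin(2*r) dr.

Integrate by parts once (u = r, dv = 5*sin(2*r) dr).
An antiderivative is F(r) = -5*r*cos(2*r)/2 + 5*sin(2*r)/4.
Then F(pi/2) - F(0) = (5*pi/4) - (0) = 5*pi/4.

5*pi/4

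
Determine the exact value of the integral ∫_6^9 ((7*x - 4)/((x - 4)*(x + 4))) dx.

-7*log(2) - log(5) + 4*log(13)

Factor the denominator: x**2 - 16 = (x + 4)(x - 4).
Partial fractions: (7*x - 4)/((x - 4)*(x + 4)) = 4/(x + 4) + 3/(x - 4).
An antiderivative is F(x) = 3*log(x - 4) + 4*log(x + 4).
Then F(9) - F(6) = (3*log(5) + 4*log(13)) - (7*log(2) + 4*log(5)) = -7*log(2) - log(5) + 4*log(13).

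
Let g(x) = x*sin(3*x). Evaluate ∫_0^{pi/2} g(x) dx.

Integrate by parts once (u = x, dv = sin(3*x) dx).
An antiderivative is F(x) = -x*cos(3*x)/3 + sin(3*x)/9.
Then F(pi/2) - F(0) = (-1/9) - (0) = -1/9.

-1/9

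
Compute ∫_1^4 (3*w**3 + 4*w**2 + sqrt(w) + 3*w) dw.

By the power rule, an antiderivative is F(w) = 3*w**4/4 + 2*w**(3/2)/3 + 4*w**3/3 + 3*w**2/2.
Then F(4) - F(1) = (920/3) - (17/4) = 3629/12.

3629/12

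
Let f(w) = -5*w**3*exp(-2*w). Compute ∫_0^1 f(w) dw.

Integrate by parts 3 times (u = w^3, dv = -5*exp(-2*w) dw).
An antiderivative is F(w) = (20*w**3 + 30*w**2 + 30*w + 15)*exp(-2*w)/8.
Then F(1) - F(0) = (95*exp(-2)/8) - (15/8) = -15/8 + 95*exp(-2)/8.

-15/8 + 95*exp(-2)/8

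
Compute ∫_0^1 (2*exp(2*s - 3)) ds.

Let u = 2*s - 3, so du = 2 ds. When s = 0, u = -3; when s = 1, u = -1.
The integral becomes ∫ exp(u) du from -3 to -1, with antiderivative exp(u).
Back in s: F(s) = exp(2*s - 3).
Then F(1) - F(0) = (exp(-1)) - (exp(-3)) = -(1 - exp(2))*exp(-3).

-(1 - exp(2))*exp(-3)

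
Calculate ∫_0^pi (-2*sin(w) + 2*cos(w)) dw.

-4

An antiderivative is F(w) = 2*sin(w) + 2*cos(w).
Then F(pi) - F(0) = (-2) - (2) = -4.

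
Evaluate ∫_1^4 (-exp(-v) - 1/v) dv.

An antiderivative is F(v) = -log(v) + exp(-v).
Then F(4) - F(1) = ((1 - log(4**exp(4)))*exp(-4)) - (exp(-1)) = (-log(4**exp(4)) - exp(3) + 1)*exp(-4).

(-log(4**exp(4)) - exp(3) + 1)*exp(-4)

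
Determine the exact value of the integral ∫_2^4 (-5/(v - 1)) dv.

An antiderivative is F(v) = -5*log(v - 1).
Then F(4) - F(2) = (-5*log(3)) - (0) = -5*log(3).

-5*log(3)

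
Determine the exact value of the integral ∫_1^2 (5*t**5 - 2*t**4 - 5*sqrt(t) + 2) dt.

By the power rule, an antiderivative is F(t) = 5*t**6/6 - 2*t**5/5 - 10*t**(3/2)/3 + 2*t.
Then F(2) - F(1) = (668/15 - 20*sqrt(2)/3) - (-9/10) = 1363/30 - 20*sqrt(2)/3.

1363/30 - 20*sqrt(2)/3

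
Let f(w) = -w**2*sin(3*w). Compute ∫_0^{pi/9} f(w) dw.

-sqrt(3)*pi/81 + pi**2/486 + 1/27

Integrate by parts twice (u = w^2, dv = -sin(3*w) dw).
An antiderivative is F(w) = w**2*cos(3*w)/3 - 2*w*sin(3*w)/9 - 2*cos(3*w)/27.
Then F(pi/9) - F(0) = (-sqrt(3)*pi/81 - 1/27 + pi**2/486) - (-2/27) = -sqrt(3)*pi/81 + pi**2/486 + 1/27.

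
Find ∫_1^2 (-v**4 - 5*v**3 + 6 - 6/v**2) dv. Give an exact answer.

By the power rule, an antiderivative is F(v) = -v**5/5 - 5*v**4/4 + 6*v + 6/v.
Then F(2) - F(1) = (-57/5) - (211/20) = -439/20.

-439/20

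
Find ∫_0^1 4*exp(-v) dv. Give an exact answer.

4 - 4*exp(-1)

An antiderivative is F(v) = -4*exp(-v).
Then F(1) - F(0) = (-4*exp(-1)) - (-4) = 4 - 4*exp(-1).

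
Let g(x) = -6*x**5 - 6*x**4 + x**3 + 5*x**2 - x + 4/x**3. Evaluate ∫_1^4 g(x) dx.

By the power rule, an antiderivative is F(x) = -x**6 - 6*x**5/5 + x**4/4 + 5*x**3/3 - x**2/2 - 2/x**2.
Then F(4) - F(1) = (-619471/120) - (-167/60) = -206379/40.

-206379/40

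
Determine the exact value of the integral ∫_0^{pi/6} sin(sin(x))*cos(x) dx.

Let u = sin(x), so du = cos(x) dx. When x = 0, u = 0; when x = pi/6, u = 1/2.
The integral becomes ∫ sin(u) du from 0 to 1/2, with antiderivative -cos(u).
Back in x: F(x) = -cos(sin(x)).
Then F(pi/6) - F(0) = (-cos(1/2)) - (-1) = 1 - cos(1/2).

1 - cos(1/2)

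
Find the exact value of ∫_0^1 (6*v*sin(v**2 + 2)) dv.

Let u = v**2 + 2, so du = 2*v dv. When v = 0, u = 2; when v = 1, u = 3.
The integral becomes 3·∫ sin(u) du from 2 to 3, with antiderivative -3*cos(u).
Back in v: F(v) = -3*cos(v**2 + 2).
Then F(1) - F(0) = (-3*cos(3)) - (-3*cos(2)) = 3*cos(2) - 3*cos(3).

3*cos(2) - 3*cos(3)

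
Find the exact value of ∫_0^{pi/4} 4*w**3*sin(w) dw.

sqrt(2)*(-384 - pi**3 + 12*pi**2 + 96*pi)/32

Integrate by parts 3 times (u = w^3, dv = 4*sin(w) dw).
An antiderivative is F(w) = -4*w**3*cos(w) + 12*w**2*sin(w) + 24*w*cos(w) - 24*sin(w).
Then F(pi/4) - F(0) = (sqrt(2)*(-384 - pi**3 + 12*pi**2 + 96*pi)/32) - (0) = sqrt(2)*(-384 - pi**3 + 12*pi**2 + 96*pi)/32.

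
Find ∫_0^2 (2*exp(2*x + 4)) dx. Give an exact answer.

Let u = 2*x + 4, so du = 2 dx. When x = 0, u = 4; when x = 2, u = 8.
The integral becomes ∫ exp(u) du from 4 to 8, with antiderivative exp(u).
Back in x: F(x) = exp(2*x + 4).
Then F(2) - F(0) = (exp(8)) - (exp(4)) = -exp(4) + exp(8).

-exp(4) + exp(8)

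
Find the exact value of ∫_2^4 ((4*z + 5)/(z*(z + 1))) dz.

Factor the denominator: z**2 + z = (z + 1)z.
Partial fractions: (4*z + 5)/(z*(z + 1)) = -1/(z + 1) + 5/z.
An antiderivative is F(z) = 5*log(z) - log(z + 1).
Then F(4) - F(2) = (-log(5) + 10*log(2)) - (log(32/3)) = log(96/5).

log(96/5)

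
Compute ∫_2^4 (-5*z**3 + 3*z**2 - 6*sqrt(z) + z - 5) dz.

By the power rule, an antiderivative is F(z) = -5*z**4/4 - 4*z**(3/2) + z**3 + z**2/2 - 5*z.
Then F(4) - F(2) = (-300) - (-20 - 8*sqrt(2)) = -280 + 8*sqrt(2).

-280 + 8*sqrt(2)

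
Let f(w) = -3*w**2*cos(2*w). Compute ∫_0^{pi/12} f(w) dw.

-sqrt(3)*pi/16 - pi**2/192 + 3/8

Integrate by parts twice (u = w^2, dv = -3*cos(2*w) dw).
An antiderivative is F(w) = -3*w**2*sin(2*w)/2 - 3*w*cos(2*w)/2 + 3*sin(2*w)/4.
Then F(pi/12) - F(0) = (-sqrt(3)*pi/16 - pi**2/192 + 3/8) - (0) = -sqrt(3)*pi/16 - pi**2/192 + 3/8.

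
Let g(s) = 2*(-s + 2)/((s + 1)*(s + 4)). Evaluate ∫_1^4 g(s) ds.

Factor the denominator: s**2 + 5*s + 4 = (s + 4)(s + 1).
Partial fractions: 2*(-s + 2)/((s + 1)*(s + 4)) = -4/(s + 4) + 2/(s + 1).
An antiderivative is F(s) = 2*log(s + 1) - 4*log(s + 4).
Then F(4) - F(1) = (-12*log(2) + 2*log(5)) - (-4*log(5) + 2*log(2)) = -14*log(2) + 6*log(5).

-14*log(2) + 6*log(5)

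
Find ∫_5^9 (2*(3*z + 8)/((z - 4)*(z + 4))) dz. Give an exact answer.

-2*log(3) + log(13) + 5*log(5)

Factor the denominator: z**2 - 16 = (z + 4)(z - 4).
Partial fractions: 2*(3*z + 8)/((z - 4)*(z + 4)) = 1/(z + 4) + 5/(z - 4).
An antiderivative is F(z) = 5*log(z - 4) + log(z + 4).
Then F(9) - F(5) = (log(13) + 5*log(5)) - (log(9)) = -2*log(3) + log(13) + 5*log(5).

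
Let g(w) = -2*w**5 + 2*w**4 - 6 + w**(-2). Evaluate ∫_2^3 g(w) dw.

-1431/10

By the power rule, an antiderivative is F(w) = -w**6/3 + 2*w**5/5 - 6*w - 1/w.
Then F(3) - F(2) = (-2462/15) - (-631/30) = -1431/10.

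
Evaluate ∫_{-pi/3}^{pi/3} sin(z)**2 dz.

-sqrt(3)/4 + pi/3

Use the identity sin^2(z) = (1 - cos(2*z))/2.
An antiderivative is F(z) = z/2 - sin(2*z)/4.
Then F(pi/3) - F(-pi/3) = (-sqrt(3)/8 + pi/6) - (-pi/6 + sqrt(3)/8) = -sqrt(3)/4 + pi/3.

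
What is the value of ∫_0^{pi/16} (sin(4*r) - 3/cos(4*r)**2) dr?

-1/2 - sqrt(2)/8

An antiderivative is F(r) = -cos(4*r)/4 - 3*tan(4*r)/4.
Then F(pi/16) - F(0) = (-3/4 - sqrt(2)/8) - (-1/4) = -1/2 - sqrt(2)/8.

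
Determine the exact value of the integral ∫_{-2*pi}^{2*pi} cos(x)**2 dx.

Use the identity cos^2(x) = (1 + cos(2*x))/2.
An antiderivative is F(x) = x/2 + sin(2*x)/4.
Then F(2*pi) - F(-2*pi) = (pi) - (-pi) = 2*pi.

2*pi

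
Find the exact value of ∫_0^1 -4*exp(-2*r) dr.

-2 + 2*exp(-2)

An antiderivative is F(r) = 2*exp(-2*r).
Then F(1) - F(0) = (2*exp(-2)) - (2) = -2 + 2*exp(-2).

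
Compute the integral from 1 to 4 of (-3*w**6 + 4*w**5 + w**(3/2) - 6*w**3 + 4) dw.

By the power rule, an antiderivative is F(w) = -3*w**7/7 + 2*w**6/3 + 2*w**(5/2)/5 - 3*w**4/2 + 4*w.
Then F(4) - F(1) = (-487856/105) - (659/210) = -325457/70.

-325457/70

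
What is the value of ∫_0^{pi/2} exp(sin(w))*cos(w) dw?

Let u = sin(w), so du = cos(w) dw. When w = 0, u = 0; when w = pi/2, u = 1.
The integral becomes ∫ exp(u) du from 0 to 1, with antiderivative exp(u).
Back in w: F(w) = exp(sin(w)).
Then F(pi/2) - F(0) = (E) - (1) = -1 + E.

-1 + E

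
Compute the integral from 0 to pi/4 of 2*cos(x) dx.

An antiderivative is F(x) = 2*sin(x).
Then F(pi/4) - F(0) = (sqrt(2)) - (0) = sqrt(2).

sqrt(2)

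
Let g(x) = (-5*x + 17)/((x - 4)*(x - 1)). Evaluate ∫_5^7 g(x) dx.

Factor the denominator: x**2 - 5*x + 4 = (x - 1)(x - 4).
Partial fractions: (-5*x + 17)/((x - 4)*(x - 1)) = -4/(x - 1) - 1/(x - 4).
An antiderivative is F(x) = -log(x - 4) - 4*log(x - 1).
Then F(7) - F(5) = (-5*log(3) - 4*log(2)) - (-8*log(2)) = -5*log(3) + 4*log(2).

-5*log(3) + 4*log(2)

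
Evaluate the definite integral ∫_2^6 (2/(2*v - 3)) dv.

log(9)

An antiderivative is F(v) = log(2*v - 3).
Then F(6) - F(2) = (log(9)) - (0) = log(9).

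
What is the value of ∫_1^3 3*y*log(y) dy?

Integrate by parts once (u = ln y, dv = 3*y dy).
An antiderivative is F(y) = 3*y**2*(2*log(y) - 1)/4.
Then F(3) - F(1) = (-27/4 + 27*log(3)/2) - (-3/4) = -6 + 27*log(3)/2.

-6 + 27*log(3)/2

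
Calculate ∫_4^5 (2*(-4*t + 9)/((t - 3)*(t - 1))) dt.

-13*log(2) + 5*log(3)

Factor the denominator: t**2 - 4*t + 3 = (t - 1)(t - 3).
Partial fractions: 2*(-4*t + 9)/((t - 3)*(t - 1)) = -5/(t - 1) - 3/(t - 3).
An antiderivative is F(t) = -3*log(t - 3) - 5*log(t - 1).
Then F(5) - F(4) = (-13*log(2)) - (-5*log(3)) = -13*log(2) + 5*log(3).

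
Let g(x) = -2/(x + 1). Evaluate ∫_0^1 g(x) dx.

-log(4)

An antiderivative is F(x) = -2*log(x + 1).
Then F(1) - F(0) = (-log(4)) - (0) = -log(4).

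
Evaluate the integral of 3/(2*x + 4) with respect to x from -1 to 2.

log(8)

An antiderivative is F(x) = 3*log(2*x + 4)/2.
Then F(2) - F(-1) = (9*log(2)/2) - (3*log(2)/2) = log(8).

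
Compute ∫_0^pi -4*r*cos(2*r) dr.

Integrate by parts once (u = r, dv = -4*cos(2*r) dr).
An antiderivative is F(r) = -2*r*sin(2*r) - cos(2*r).
Then F(pi) - F(0) = (-1) - (-1) = 0.

0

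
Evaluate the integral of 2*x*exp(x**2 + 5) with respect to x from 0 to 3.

-exp(5) + exp(14)

Let u = x**2 + 5, so du = 2*x dx. When x = 0, u = 5; when x = 3, u = 14.
The integral becomes ∫ exp(u) du from 5 to 14, with antiderivative exp(u).
Back in x: F(x) = exp(x**2 + 5).
Then F(3) - F(0) = (exp(14)) - (exp(5)) = -exp(5) + exp(14).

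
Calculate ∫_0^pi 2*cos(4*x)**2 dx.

pi

Use the identity cos^2(4*x) = (1 + cos(8*x))/2.
An antiderivative is F(x) = x + sin(8*x)/8.
Then F(pi) - F(0) = (pi) - (0) = pi.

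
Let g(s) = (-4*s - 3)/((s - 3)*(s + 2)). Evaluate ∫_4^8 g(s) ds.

Factor the denominator: s**2 - s - 6 = (s + 2)(s - 3).
Partial fractions: (-4*s - 3)/((s - 3)*(s + 2)) = -1/(s + 2) - 3/(s - 3).
An antiderivative is F(s) = -3*log(s - 3) - log(s + 2).
Then F(8) - F(4) = (-4*log(5) - log(2)) - (-log(6)) = -4*log(5) + log(3).

-4*log(5) + log(3)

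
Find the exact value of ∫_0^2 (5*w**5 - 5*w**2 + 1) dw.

42

By the power rule, an antiderivative is F(w) = 5*w**6/6 - 5*w**3/3 + w.
Then F(2) - F(0) = (42) - (0) = 42.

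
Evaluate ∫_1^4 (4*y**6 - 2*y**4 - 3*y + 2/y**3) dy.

5001333/560

By the power rule, an antiderivative is F(y) = 4*y**7/7 - 2*y**5/5 - 3*y**2/2 - 1/y**2.
Then F(4) - F(1) = (5000029/560) - (-163/70) = 5001333/560.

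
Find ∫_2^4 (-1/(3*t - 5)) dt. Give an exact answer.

-log(7)/3

An antiderivative is F(t) = -log(3*t - 5)/3.
Then F(4) - F(2) = (-log(7)/3) - (0) = -log(7)/3.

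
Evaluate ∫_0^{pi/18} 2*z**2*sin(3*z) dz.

-4/27 - sqrt(3)*pi**2/972 + pi/81 + 2*sqrt(3)/27

Integrate by parts twice (u = z^2, dv = 2*sin(3*z) dz).
An antiderivative is F(z) = -2*z**2*cos(3*z)/3 + 4*z*sin(3*z)/9 + 4*cos(3*z)/27.
Then F(pi/18) - F(0) = (-sqrt(3)*pi**2/972 + pi/81 + 2*sqrt(3)/27) - (4/27) = -4/27 - sqrt(3)*pi**2/972 + pi/81 + 2*sqrt(3)/27.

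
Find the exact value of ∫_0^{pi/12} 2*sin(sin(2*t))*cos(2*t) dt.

1 - cos(1/2)

Let u = sin(2*t), so du = 2*cos(2*t) dt. When t = 0, u = 0; when t = pi/12, u = 1/2.
The integral becomes ∫ sin(u) du from 0 to 1/2, with antiderivative -cos(u).
Back in t: F(t) = -cos(sin(2*t)).
Then F(pi/12) - F(0) = (-cos(1/2)) - (-1) = 1 - cos(1/2).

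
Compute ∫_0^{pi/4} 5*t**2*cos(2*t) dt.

-5/4 + 5*pi**2/32

Integrate by parts twice (u = t^2, dv = 5*cos(2*t) dt).
An antiderivative is F(t) = 5*t**2*sin(2*t)/2 + 5*t*cos(2*t)/2 - 5*sin(2*t)/4.
Then F(pi/4) - F(0) = (-5/4 + 5*pi**2/32) - (0) = -5/4 + 5*pi**2/32.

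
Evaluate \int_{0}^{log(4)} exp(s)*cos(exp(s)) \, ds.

Let u = exp(s), so du = exp(s) ds. When s = 0, u = 1; when s = log(4), u = 4.
The integral becomes ∫ cos(u) du from 1 to 4, with antiderivative sin(u).
Back in s: F(s) = sin(exp(s)).
Then F(log(4)) - F(0) = (sin(4)) - (sin(1)) = -sin(1) + sin(4).

-sin(1) + sin(4)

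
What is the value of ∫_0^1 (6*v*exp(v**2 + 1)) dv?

Let u = v**2 + 1, so du = 2*v dv. When v = 0, u = 1; when v = 1, u = 2.
The integral becomes 3·∫ exp(u) du from 1 to 2, with antiderivative 3*exp(u).
Back in v: F(v) = 3*exp(v**2 + 1).
Then F(1) - F(0) = (3*exp(2)) - (3*exp(1)) = 3*exp(1)*(-1 + exp(1)).

3*E*(-1 + E)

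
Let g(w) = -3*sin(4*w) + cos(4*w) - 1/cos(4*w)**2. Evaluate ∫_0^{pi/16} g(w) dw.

An antiderivative is F(w) = sin(4*w)/4 + 3*cos(4*w)/4 - tan(4*w)/4.
Then F(pi/16) - F(0) = (-1/4 + sqrt(2)/2) - (3/4) = -1 + sqrt(2)/2.

-1 + sqrt(2)/2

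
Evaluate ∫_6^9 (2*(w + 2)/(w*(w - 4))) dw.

Factor the denominator: w**2 - 4*w = w(w - 4).
Partial fractions: 2*(w + 2)/(w*(w - 4)) = -1/w + 3/(w - 4).
An antiderivative is F(w) = -log(w) + 3*log(w - 4).
Then F(9) - F(6) = (-2*log(3) + 3*log(5)) - (log(4/3)) = -2*log(2) - log(3) + 3*log(5).

-2*log(2) - log(3) + 3*log(5)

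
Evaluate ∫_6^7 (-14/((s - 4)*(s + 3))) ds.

Factor the denominator: s**2 - s - 12 = (s + 3)(s - 4).
Partial fractions: -14/((s - 4)*(s + 3)) = 2/(s + 3) - 2/(s - 4).
An antiderivative is F(s) = -2*log(s - 4) + 2*log(s + 3).
Then F(7) - F(6) = (log(100/9)) - (log(81/4)) = -6*log(3) + 4*log(2) + 2*log(5).

-6*log(3) + 4*log(2) + 2*log(5)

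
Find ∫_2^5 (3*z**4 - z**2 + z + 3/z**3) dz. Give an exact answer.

365523/200

By the power rule, an antiderivative is F(z) = 3*z**5/5 - z**3/3 + z**2/2 - 3/(2*z**2).
Then F(5) - F(2) = (138433/75) - (2179/120) = 365523/200.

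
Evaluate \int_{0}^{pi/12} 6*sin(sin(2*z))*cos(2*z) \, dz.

3 - 3*cos(1/2)

Let u = sin(2*z), so du = 2*cos(2*z) dz. When z = 0, u = 0; when z = pi/12, u = 1/2.
The integral becomes 3·∫ sin(u) du from 0 to 1/2, with antiderivative -3*cos(u).
Back in z: F(z) = -3*cos(sin(2*z)).
Then F(pi/12) - F(0) = (-3*cos(1/2)) - (-3) = 3 - 3*cos(1/2).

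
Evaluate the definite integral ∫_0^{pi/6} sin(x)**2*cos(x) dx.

1/24

Let u = sin(x), so du = cos(x) dx. When x = 0, u = 0; when x = pi/6, u = 1/2.
The integral becomes ∫ u**2 du from 0 to 1/2, with antiderivative u**3/3.
Back in x: F(x) = sin(x)**3/3.
Then F(pi/6) - F(0) = (1/24) - (0) = 1/24.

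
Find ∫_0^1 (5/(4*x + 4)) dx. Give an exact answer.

An antiderivative is F(x) = 5*log(4*x + 4)/4.
Then F(1) - F(0) = (15*log(2)/4) - (5*log(2)/2) = 5*log(2)/4.

5*log(2)/4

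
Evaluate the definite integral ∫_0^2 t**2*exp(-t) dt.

Integrate by parts twice (u = t^2, dv = exp(-t) dt).
An antiderivative is F(t) = (-t**2 - 2*t - 2)*exp(-t).
Then F(2) - F(0) = (-10*exp(-2)) - (-2) = 2 - 10*exp(-2).

2 - 10*exp(-2)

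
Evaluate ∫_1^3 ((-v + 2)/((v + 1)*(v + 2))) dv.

-4*log(5) + 3*log(2) + 4*log(3)

Factor the denominator: v**2 + 3*v + 2 = (v + 2)(v + 1).
Partial fractions: (-v + 2)/((v + 1)*(v + 2)) = -4/(v + 2) + 3/(v + 1).
An antiderivative is F(v) = 3*log(v + 1) - 4*log(v + 2).
Then F(3) - F(1) = (-4*log(5) + 6*log(2)) - (log(8/81)) = -4*log(5) + 3*log(2) + 4*log(3).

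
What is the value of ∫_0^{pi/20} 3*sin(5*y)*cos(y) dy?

Use the identity sin(5*y)cos(y) = [sin(6*y) + sin(4*y)]/2.
An antiderivative is F(y) = -3*cos(4*y)/8 - cos(6*y)/4.
Then F(pi/20) - F(0) = (-3*sqrt(5)/32 - sqrt(10 - 2*sqrt(5))/16 - 3/32) - (-5/8) = -3*sqrt(5)/32 - sqrt(10 - 2*sqrt(5))/16 + 17/32.

-3*sqrt(5)/32 - sqrt(10 - 2*sqrt(5))/16 + 17/32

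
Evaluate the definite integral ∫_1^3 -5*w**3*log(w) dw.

25 - 405*log(3)/4

Integrate by parts once (u = ln w, dv = -5*w**3 dw).
An antiderivative is F(w) = -5*w**4*(4*log(w) - 1)/16.
Then F(3) - F(1) = (405/16 - 405*log(3)/4) - (5/16) = 25 - 405*log(3)/4.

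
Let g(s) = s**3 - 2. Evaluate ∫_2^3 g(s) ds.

By the power rule, an antiderivative is F(s) = s**4/4 - 2*s.
Then F(3) - F(2) = (57/4) - (0) = 57/4.

57/4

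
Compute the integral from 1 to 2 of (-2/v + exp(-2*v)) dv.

An antiderivative is F(v) = -2*log(v) - exp(-2*v)/2.
Then F(2) - F(1) = (-2*log(2) - exp(-4)/2) - (-exp(-2)/2) = (-4*exp(4)*log(2) - 1 + exp(2))*exp(-4)/2.

(-4*exp(4)*log(2) - 1 + exp(2))*exp(-4)/2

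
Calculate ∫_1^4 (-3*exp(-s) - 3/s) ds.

-6*log(2) - 3*exp(-1) + 3*exp(-4)

An antiderivative is F(s) = -3*log(s) + 3*exp(-s).
Then F(4) - F(1) = (-6*log(2) + 3*exp(-4)) - (3*exp(-1)) = -6*log(2) - 3*exp(-1) + 3*exp(-4).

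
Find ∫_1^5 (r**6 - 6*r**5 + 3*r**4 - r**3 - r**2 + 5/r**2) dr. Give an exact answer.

-292148/105

By the power rule, an antiderivative is F(r) = r**7/7 - r**6 + 3*r**5/5 - r**4/4 - r**3/3 - 5/r.
Then F(5) - F(1) = (-234209/84) - (-2453/420) = -292148/105.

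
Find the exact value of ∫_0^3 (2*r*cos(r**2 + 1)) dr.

-sin(1) + sin(10)

Let u = r**2 + 1, so du = 2*r dr. When r = 0, u = 1; when r = 3, u = 10.
The integral becomes ∫ cos(u) du from 1 to 10, with antiderivative sin(u).
Back in r: F(r) = sin(r**2 + 1).
Then F(3) - F(0) = (sin(10)) - (sin(1)) = -sin(1) + sin(10).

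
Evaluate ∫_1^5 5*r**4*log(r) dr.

Integrate by parts once (u = ln r, dv = 5*r**4 dr).
An antiderivative is F(r) = r**5*(5*log(r) - 1)/5.
Then F(5) - F(1) = (-625 + 3125*log(5)) - (-1/5) = -3124/5 + 3125*log(5).

-3124/5 + 3125*log(5)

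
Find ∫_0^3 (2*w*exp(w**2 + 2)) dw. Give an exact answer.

Let u = w**2 + 2, so du = 2*w dw. When w = 0, u = 2; when w = 3, u = 11.
The integral becomes ∫ exp(u) du from 2 to 11, with antiderivative exp(u).
Back in w: F(w) = exp(w**2 + 2).
Then F(3) - F(0) = (exp(11)) - (exp(2)) = -exp(2) + exp(11).

-exp(2) + exp(11)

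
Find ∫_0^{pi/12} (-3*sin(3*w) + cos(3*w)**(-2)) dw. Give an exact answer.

An antiderivative is F(w) = cos(3*w) + tan(3*w)/3.
Then F(pi/12) - F(0) = (1/3 + sqrt(2)/2) - (1) = -2/3 + sqrt(2)/2.

-2/3 + sqrt(2)/2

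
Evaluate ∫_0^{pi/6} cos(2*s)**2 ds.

Use the identity cos^2(2*s) = (1 + cos(4*s))/2.
An antiderivative is F(s) = s/2 + sin(4*s)/8.
Then F(pi/6) - F(0) = (sqrt(3)/16 + pi/12) - (0) = sqrt(3)/16 + pi/12.

sqrt(3)/16 + pi/12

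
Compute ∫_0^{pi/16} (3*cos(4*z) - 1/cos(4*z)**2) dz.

-1/4 + 3*sqrt(2)/8

An antiderivative is F(z) = 3*sin(4*z)/4 - tan(4*z)/4.
Then F(pi/16) - F(0) = (-1/4 + 3*sqrt(2)/8) - (0) = -1/4 + 3*sqrt(2)/8.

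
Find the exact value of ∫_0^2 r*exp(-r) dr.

1 - 3*exp(-2)

Integrate by parts once (u = r, dv = exp(-r) dr).
An antiderivative is F(r) = (-r - 1)*exp(-r).
Then F(2) - F(0) = (-3*exp(-2)) - (-1) = 1 - 3*exp(-2).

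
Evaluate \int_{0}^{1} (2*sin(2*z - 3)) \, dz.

cos(3) - cos(1)

Let u = 2*z - 3, so du = 2 dz. When z = 0, u = -3; when z = 1, u = -1.
The integral becomes ∫ sin(u) du from -3 to -1, with antiderivative -cos(u).
Back in z: F(z) = -cos(2*z - 3).
Then F(1) - F(0) = (-cos(1)) - (-cos(3)) = cos(3) - cos(1).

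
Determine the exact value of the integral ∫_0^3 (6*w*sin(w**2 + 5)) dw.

-3*cos(14) + 3*cos(5)

Let u = w**2 + 5, so du = 2*w dw. When w = 0, u = 5; when w = 3, u = 14.
The integral becomes 3·∫ sin(u) du from 5 to 14, with antiderivative -3*cos(u).
Back in w: F(w) = -3*cos(w**2 + 5).
Then F(3) - F(0) = (-3*cos(14)) - (-3*cos(5)) = -3*cos(14) + 3*cos(5).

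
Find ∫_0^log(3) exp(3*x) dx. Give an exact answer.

Let u = exp(x), so du = exp(x) dx. When x = 0, u = 1; when x = log(3), u = 3.
The integral becomes ∫ u**2 du from 1 to 3, with antiderivative u**3/3.
Back in x: F(x) = exp(3*x)/3.
Then F(log(3)) - F(0) = (9) - (1/3) = 26/3.

26/3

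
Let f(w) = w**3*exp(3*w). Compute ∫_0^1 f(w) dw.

Integrate by parts 3 times (u = w^3, dv = exp(3*w) dw).
An antiderivative is F(w) = (9*w**3 - 9*w**2 + 6*w - 2)*exp(3*w)/27.
Then F(1) - F(0) = (4*exp(3)/27) - (-2/27) = 2/27 + 4*exp(3)/27.

2/27 + 4*exp(3)/27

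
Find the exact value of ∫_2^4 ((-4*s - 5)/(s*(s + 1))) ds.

Factor the denominator: s**2 + s = (s + 1)s.
Partial fractions: (-4*s - 5)/(s*(s + 1)) = 1/(s + 1) - 5/s.
An antiderivative is F(s) = -5*log(s) + log(s + 1).
Then F(4) - F(2) = (-10*log(2) + log(5)) - (log(3/32)) = log(5/96).

log(5/96)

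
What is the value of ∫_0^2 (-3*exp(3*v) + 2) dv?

5 - exp(6)

An antiderivative is F(v) = -exp(3*v) + 2*v.
Then F(2) - F(0) = (4 - exp(6)) - (-1) = 5 - exp(6).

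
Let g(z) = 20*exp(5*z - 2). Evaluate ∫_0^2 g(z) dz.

Let u = 5*z - 2, so du = 5 dz. When z = 0, u = -2; when z = 2, u = 8.
The integral becomes 4·∫ exp(u) du from -2 to 8, with antiderivative 4*exp(u).
Back in z: F(z) = 4*exp(5*z - 2).
Then F(2) - F(0) = (4*exp(8)) - (4*exp(-2)) = -(4 - 4*exp(10))*exp(-2).

-(4 - 4*exp(10))*exp(-2)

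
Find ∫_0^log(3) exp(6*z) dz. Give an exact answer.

Let u = exp(z), so du = exp(z) dz. When z = 0, u = 1; when z = log(3), u = 3.
The integral becomes ∫ u**5 du from 1 to 3, with antiderivative u**6/6.
Back in z: F(z) = exp(6*z)/6.
Then F(log(3)) - F(0) = (243/2) - (1/6) = 364/3.

364/3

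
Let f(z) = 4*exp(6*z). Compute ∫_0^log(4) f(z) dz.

Let u = exp(z), so du = exp(z) dz. When z = 0, u = 1; when z = log(4), u = 4.
The integral becomes 4·∫ u**5 du from 1 to 4, with antiderivative 2*u**6/3.
Back in z: F(z) = 2*exp(6*z)/3.
Then F(log(4)) - F(0) = (8192/3) - (2/3) = 2730.

2730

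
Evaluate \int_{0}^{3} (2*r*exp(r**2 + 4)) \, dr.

-exp(4) + exp(13)

Let u = r**2 + 4, so du = 2*r dr. When r = 0, u = 4; when r = 3, u = 13.
The integral becomes ∫ exp(u) du from 4 to 13, with antiderivative exp(u).
Back in r: F(r) = exp(r**2 + 4).
Then F(3) - F(0) = (exp(13)) - (exp(4)) = -exp(4) + exp(13).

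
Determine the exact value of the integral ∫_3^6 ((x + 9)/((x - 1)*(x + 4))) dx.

Factor the denominator: x**2 + 3*x - 4 = (x + 4)(x - 1).
Partial fractions: (x + 9)/((x - 1)*(x + 4)) = -1/(x + 4) + 2/(x - 1).
An antiderivative is F(x) = 2*log(x - 1) - log(x + 4).
Then F(6) - F(3) = (log(5/2)) - (log(4/7)) = log(35/8).

log(35/8)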